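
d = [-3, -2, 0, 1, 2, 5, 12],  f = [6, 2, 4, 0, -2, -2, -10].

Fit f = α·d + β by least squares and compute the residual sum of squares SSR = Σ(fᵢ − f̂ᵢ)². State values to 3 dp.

MᵀM·[α, β]ᵀ = Mᵀf reads: 187·α + 15·β = -156;  15·α + 7·β = -2.
det = 187·7 − 15² = 1084.
α = ((-156)·7 − 15·(-2))/1084 = -531/542; β = (187·(-2) − 15·(-156))/1084 = 983/542.
Residuals: 338/271, -961/542, 1185/542, -226/271, -1005/542, 294/271, -31/542; SSR = 4009/271.

SSR = 14.793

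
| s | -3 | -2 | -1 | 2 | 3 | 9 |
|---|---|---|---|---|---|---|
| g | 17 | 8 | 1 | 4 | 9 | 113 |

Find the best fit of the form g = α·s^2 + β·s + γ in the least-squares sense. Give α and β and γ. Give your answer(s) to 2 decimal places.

α = 1.54, β = -1.20, γ = -0.75

Sums needed: Σs^2·s^2 = 6756, Σs^2·s = 728, Σs^2 = 108, Σs·s = 108, Σs = 8, Σ1 = 6.
Right-hand side: Σs^2·g = 9436, Σs·g = 984, Σg = 152.
So MᵀM·[α, β, γ]ᵀ = Mᵀg: [[6756, 728, 108]; [728, 108, 8]; [108, 8, 6]]·[α, β, γ]ᵀ = [9436, 984, 152]ᵀ.
Row-reducing yields α = 503/327, β = -9564/7957, γ = -17954/23871.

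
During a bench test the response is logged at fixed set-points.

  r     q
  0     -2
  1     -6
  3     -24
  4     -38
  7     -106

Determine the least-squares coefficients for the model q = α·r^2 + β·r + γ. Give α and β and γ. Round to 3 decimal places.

α = -1.917, β = -1.383, γ = -2.300

Normal-equation sums: Σr^2·r^2 = 2739, Σr^2·r = 435, Σr^2 = 75, Σr·r = 75, Σr = 15, Σ1 = 5.
And Σr^2·q = -6024, Σr·q = -972, Σq = -176.
Normal equations: [[2739, 435, 75]; [435, 75, 15]; [75, 15, 5]]·[α, β, γ]ᵀ = [-6024, -972, -176]ᵀ.
Inverting the 3×3 Gram matrix, [α, β, γ]ᵀ = [-23/12, -83/60, -23/10]ᵀ.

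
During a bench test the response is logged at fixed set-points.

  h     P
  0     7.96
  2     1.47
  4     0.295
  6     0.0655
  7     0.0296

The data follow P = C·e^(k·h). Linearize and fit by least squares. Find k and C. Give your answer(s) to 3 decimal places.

With ln Pᵢ as the transformed response and hᵢ as the regressor:
Σh = 19.0000, Σ(h)² = 105.0000, Σln P = -5.0068, Σh·ln P = -45.1067.
Normal system: [[105.0000, 19.0000]; [19.0000, 5]]·[k, ln C]ᵀ = [-45.1067, -5.0068]ᵀ.
Δ = 105.0000·5 − (19.0000)² = 164.0000; k = (-45.1067·5 − 19.0000·-5.0068)/164.0000 = -0.79515, ln C = (105.0000·-5.0068 − 19.0000·-45.1067)/164.0000 = 2.02022, so C = exp(2.02022) = 7.53997.

k = -0.795, C = 7.540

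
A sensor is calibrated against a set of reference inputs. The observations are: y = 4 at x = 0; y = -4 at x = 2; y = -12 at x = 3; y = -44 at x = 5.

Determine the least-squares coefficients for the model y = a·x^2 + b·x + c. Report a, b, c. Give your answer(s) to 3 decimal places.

a = -2.000, b = 0.462, c = 3.846

MᵀM·[a, b, c]ᵀ = Mᵀy reads: 722·a + 160·b + 38·c = -1224;  160·a + 38·b + 10·c = -264;  38·a + 10·b + 4·c = -56.
Row-reducing yields a = -2, b = 6/13, c = 50/13.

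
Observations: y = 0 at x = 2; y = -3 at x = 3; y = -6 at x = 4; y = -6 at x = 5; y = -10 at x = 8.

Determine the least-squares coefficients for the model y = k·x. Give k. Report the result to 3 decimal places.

k = -1.212

Sums needed: Σx·x = 118.
And Σx·y = -143.
So AᵀA·[k]ᵀ = Aᵀy: [[118]]·[k]ᵀ = [-143]ᵀ.
k = (-143)/118 = -1.21186.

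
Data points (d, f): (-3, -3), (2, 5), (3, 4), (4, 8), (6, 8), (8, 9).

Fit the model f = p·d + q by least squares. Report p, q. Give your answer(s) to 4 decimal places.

p = 1.1168, q = 1.4439

Sums needed: Σd·d = 138, Σd = 20, Σ1 = 6.
Moment sums: Σd·f = 183, Σf = 31.
Eliminating q: 6·(row 1) − 20·(row 2) gives 428·p = 6·183 − 20·31 = 478, so p = 239/214.
Then q = (31 − 20·(239/214))/6 = 309/214.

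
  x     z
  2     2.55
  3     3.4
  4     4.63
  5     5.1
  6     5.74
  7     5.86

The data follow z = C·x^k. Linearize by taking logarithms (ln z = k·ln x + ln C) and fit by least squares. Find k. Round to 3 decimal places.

k = 0.697

With ln zᵢ as the transformed response and ln xᵢ as the regressor:
AᵀA = [[13.1965, 8.5252]; [8.5252, 6]], rhs = [13.3117, 8.8373]ᵀ  (here Σln x = 8.5252, Σ(ln x)² = 13.1965, Σln z = 8.8373, Σln x·ln z = 13.3117).
Slope k = (n·Σln x·ln z − Σln x·Σln z)/(n·Σ(ln x)² − (Σln x)²) = (6·13.3117 − 8.5252·8.8373)/6.5005 = 0.69705; ln C = (Σln z − k·Σln x)/n = 0.48246.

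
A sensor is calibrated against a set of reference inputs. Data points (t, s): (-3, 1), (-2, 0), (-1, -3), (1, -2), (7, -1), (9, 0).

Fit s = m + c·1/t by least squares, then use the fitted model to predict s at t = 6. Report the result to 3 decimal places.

From the data, Σ1 = 6, Σ1/t = -73/126, Σ1/t·1/t = 38005/15876.
Moment sums: Σs = -5, Σ1/t·s = 11/21.
XᵀX·[m, c]ᵀ = Xᵀs becomes [[6, -73/126]; [-73/126, 38005/15876]]·[m, c]ᵀ = [-5, 11/21]ᵀ.
Eliminating c: (38005/15876)·(row 1) − (-73/126)·(row 2) gives (222701/15876)·m = (38005/15876)·(-5) − (-73/126)·(11/21) = -185207/15876, so m = -185207/222701.
Then c = ((11/21) − (-73/126)·(-185207/222701))/(38005/15876) = 3906/222701.
At t = 6: ŝ = (-185207/222701)·(1) + (3906/222701)·(1/6) = -184556/222701.

ŝ = -0.829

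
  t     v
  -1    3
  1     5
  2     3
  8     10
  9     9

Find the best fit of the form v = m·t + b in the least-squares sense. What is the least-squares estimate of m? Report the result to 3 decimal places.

The normal system AᵀA·[m, b]ᵀ = Aᵀv is [[151, 19]; [19, 5]]·[m, b]ᵀ = [169, 30]ᵀ.
Eliminating b: 5·(row 1) − 19·(row 2) gives 394·m = 5·169 − 19·30 = 275, so m = 275/394.
Then b = (30 − 19·(275/394))/5 = 1319/394.

m = 0.698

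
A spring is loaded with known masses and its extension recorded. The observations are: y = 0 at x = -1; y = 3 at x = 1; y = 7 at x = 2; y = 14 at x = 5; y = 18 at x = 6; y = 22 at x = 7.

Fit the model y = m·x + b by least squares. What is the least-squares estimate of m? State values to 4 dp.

The normal system MᵀM·[m, b]ᵀ = Mᵀy is [[116, 20]; [20, 6]]·[m, b]ᵀ = [349, 64]ᵀ.
Determinant 116·6 − 20² = 296.
m = (349·6 − 20·64)/296 = 11/4; b = (116·64 − 20·349)/296 = 3/2.

m = 2.7500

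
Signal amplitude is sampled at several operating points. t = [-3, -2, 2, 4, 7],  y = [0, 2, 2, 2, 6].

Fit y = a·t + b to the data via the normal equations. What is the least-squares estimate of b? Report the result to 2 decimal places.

b = 1.69

Entries of MᵀM: Σt·t = 82, Σt = 8, Σ1 = 5.
Moment sums: Σt·y = 50, Σy = 12.
Normal equations: [[82, 8]; [8, 5]]·[a, b]ᵀ = [50, 12]ᵀ.
det = 82·5 − 8² = 346.
a = (50·5 − 8·12)/346 = 77/173; b = (82·12 − 8·50)/346 = 292/173.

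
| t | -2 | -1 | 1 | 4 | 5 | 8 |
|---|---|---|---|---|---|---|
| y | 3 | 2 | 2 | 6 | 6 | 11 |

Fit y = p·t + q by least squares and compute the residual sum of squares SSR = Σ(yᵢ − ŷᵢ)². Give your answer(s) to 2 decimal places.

The normal equations are: 111·p + 15·q = 136;  15·p + 6·q = 30.
(Σt·t = 111, Σt = 15, Σ1 = 6, Σt·y = 136, Σy = 30.)
Eliminating q: 6·(row 1) − 15·(row 2) gives 441·p = 6·136 − 15·30 = 366, so p = 122/147.
Then q = (30 − 15·(122/147))/6 = 430/147.
Residuals: 85/49, -2/21, -86/49, -12/49, -158/147, 211/147; SSR = 1378/147.

SSR = 9.37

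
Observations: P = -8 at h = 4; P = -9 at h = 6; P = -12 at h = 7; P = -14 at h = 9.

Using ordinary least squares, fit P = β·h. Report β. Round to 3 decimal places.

β = -1.626

The normal system MᵀM·[β]ᵀ = MᵀP is [[182]]·[β]ᵀ = [-296]ᵀ.
β = (-296)/182 = -1.62637.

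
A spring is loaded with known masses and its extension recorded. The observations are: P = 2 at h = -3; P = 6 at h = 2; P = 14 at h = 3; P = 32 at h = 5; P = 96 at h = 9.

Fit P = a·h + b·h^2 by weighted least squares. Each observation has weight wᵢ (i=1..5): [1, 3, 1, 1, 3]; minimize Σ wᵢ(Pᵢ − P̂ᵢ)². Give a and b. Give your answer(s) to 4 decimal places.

Normal-equation sums: Σwᵢ·h·h = 298, Σwᵢ·h·h^2 = 2336, Σwᵢ·h^2·h^2 = 20518.
Moment sums: Σwᵢ·h·P = 2824, Σwᵢ·h^2·P = 24344.
So AᵀWA·[a, b]ᵀ = AᵀWP: [[298, 2336]; [2336, 20518]]·[a, b]ᵀ = [2824, 24344]ᵀ.
Δ = 298·20518 − 2336² = 657468.
a = (2824·20518 − 2336·24344)/657468 = 29868/18263; b = (298·24344 − 2336·2824)/657468 = 18268/18263.

a = 1.6354, b = 1.0003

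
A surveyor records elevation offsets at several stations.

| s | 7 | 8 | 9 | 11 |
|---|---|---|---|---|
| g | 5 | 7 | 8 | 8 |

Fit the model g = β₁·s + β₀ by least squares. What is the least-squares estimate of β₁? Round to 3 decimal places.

β₁ = 0.686

The normal equations are: 315·β₁ + 35·β₀ = 251;  35·β₁ + 4·β₀ = 28.
Eliminating β₀: 4·(row 1) − 35·(row 2) gives 35·β₁ = 4·251 − 35·28 = 24, so β₁ = 24/35.
Then β₀ = (28 − 35·(24/35))/4 = 1.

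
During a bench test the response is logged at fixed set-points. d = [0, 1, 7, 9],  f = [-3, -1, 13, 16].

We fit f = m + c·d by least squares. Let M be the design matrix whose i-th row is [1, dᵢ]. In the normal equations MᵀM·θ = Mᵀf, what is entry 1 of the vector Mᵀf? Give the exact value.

25

Entry 1 ↔ basis 1, so (Mᵀf)_{1} = Σᵢ fᵢ = (1)·(-3) + (1)·(-1) + (1)·(13) + (1)·(16) = 25.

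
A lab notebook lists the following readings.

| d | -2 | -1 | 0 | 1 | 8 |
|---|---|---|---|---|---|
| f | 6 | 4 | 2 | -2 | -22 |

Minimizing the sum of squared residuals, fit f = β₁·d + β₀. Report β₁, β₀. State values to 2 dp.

The normal equations are: 70·β₁ + 6·β₀ = -194;  6·β₁ + 5·β₀ = -12.
(Σd·d = 70, Σd = 6, Σ1 = 5, Σd·f = -194, Σf = -12.)
Eliminating β₀: 5·(row 1) − 6·(row 2) gives 314·β₁ = 5·(-194) − 6·(-12) = -898, so β₁ = -449/157.
Then β₀ = ((-12) − 6·(-449/157))/5 = 162/157.

β₁ = -2.86, β₀ = 1.03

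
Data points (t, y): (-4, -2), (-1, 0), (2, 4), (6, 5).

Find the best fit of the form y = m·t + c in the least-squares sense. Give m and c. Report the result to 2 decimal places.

From the data, Σt·t = 57, Σt = 3, Σ1 = 4.
And Σt·y = 46, Σy = 7.
Determinant 57·4 − 3² = 219.
m = (46·4 − 3·7)/219 = 163/219; c = (57·7 − 3·46)/219 = 87/73.

m = 0.74, c = 1.19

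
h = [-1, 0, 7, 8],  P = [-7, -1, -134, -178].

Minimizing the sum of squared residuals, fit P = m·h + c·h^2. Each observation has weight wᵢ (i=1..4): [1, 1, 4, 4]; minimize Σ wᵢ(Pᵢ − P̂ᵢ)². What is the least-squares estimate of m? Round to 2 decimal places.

Compute the Gram sums: Σwᵢ·h·h = 453, Σwᵢ·h·h^2 = 3419, Σwᵢ·h^2·h^2 = 25989.
For XᵀWP: Σwᵢ·h·P = -9441, Σwᵢ·h^2·P = -71839.
Eliminating c: 25989·(row 1) − 3419·(row 2) gives 83456·m = 25989·(-9441) − 3419·(-71839) = 255392, so m = 7981/2608.
Then c = ((-71839) − 3419·(7981/2608))/25989 = -8259/2608.

m = 3.06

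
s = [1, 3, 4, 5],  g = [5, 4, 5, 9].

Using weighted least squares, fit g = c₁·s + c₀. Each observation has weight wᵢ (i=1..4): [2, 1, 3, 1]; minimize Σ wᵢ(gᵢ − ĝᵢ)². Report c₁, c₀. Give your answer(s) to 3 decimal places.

c₁ = 0.510, c₀ = 3.827

Normal-equation sums: Σwᵢ·s·s = 84, Σwᵢ·s = 22, Σwᵢ·1 = 7.
For MᵀWg: Σwᵢ·s·g = 127, Σwᵢ·g = 38.
MᵀWM·[c₁, c₀]ᵀ = MᵀWg becomes [[84, 22]; [22, 7]]·[c₁, c₀]ᵀ = [127, 38]ᵀ.
Δ = 84·7 − 22² = 104.
c₁ = (127·7 − 22·38)/104 = 53/104; c₀ = (84·38 − 22·127)/104 = 199/52.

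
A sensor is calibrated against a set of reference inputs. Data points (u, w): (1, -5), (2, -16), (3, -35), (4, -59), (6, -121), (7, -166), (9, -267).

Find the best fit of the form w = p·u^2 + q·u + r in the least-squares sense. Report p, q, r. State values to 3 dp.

p = -3.031, q = -2.407, r = 0.289

Compute the Gram sums: Σu^2·u^2 = 10612, Σu^2·u = 1388, Σu^2 = 196, Σu·u = 196, Σu = 32, Σ1 = 7.
Moment sums: Σu^2·w = -35445, Σu·w = -4669, Σw = -669.
Inverting the 3×3 Gram matrix, [p, q, r]ᵀ = [-11201/3696, -1271/528, 89/308]ᵀ.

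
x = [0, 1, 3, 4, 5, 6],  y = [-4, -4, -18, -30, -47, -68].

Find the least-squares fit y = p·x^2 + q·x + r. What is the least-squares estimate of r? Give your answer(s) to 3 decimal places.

With design matrix A, AᵀA = [[2259, 433, 87]; [433, 87, 19]; [87, 19, 6]] and Aᵀy = [-4269, -821, -171]ᵀ.
Inverting the 3×3 Gram matrix, [p, q, r]ᵀ = [-571/280, 87/56, -77/20]ᵀ.

r = -3.850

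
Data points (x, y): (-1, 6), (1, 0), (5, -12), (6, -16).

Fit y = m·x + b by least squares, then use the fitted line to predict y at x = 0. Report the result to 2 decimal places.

Entries of AᵀA: Σx·x = 63, Σx = 11, Σ1 = 4.
Right-hand side: Σx·y = -162, Σy = -22.
AᵀA·[m, b]ᵀ = Aᵀy becomes [[63, 11]; [11, 4]]·[m, b]ᵀ = [-162, -22]ᵀ.
det = 63·4 − 11² = 131.
m = ((-162)·4 − 11·(-22))/131 = -406/131; b = (63·(-22) − 11·(-162))/131 = 396/131.
At x = 0: ŷ = (-406/131)·(0) + (396/131)·(1) = 396/131.

ŷ = 3.02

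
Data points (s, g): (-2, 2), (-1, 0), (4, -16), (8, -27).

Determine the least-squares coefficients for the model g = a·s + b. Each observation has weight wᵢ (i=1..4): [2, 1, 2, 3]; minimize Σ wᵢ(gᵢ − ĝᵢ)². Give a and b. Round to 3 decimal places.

Sums needed: Σwᵢ·s·s = 233, Σwᵢ·s = 27, Σwᵢ·1 = 8.
For AᵀWg: Σwᵢ·s·g = -784, Σwᵢ·g = -109.
Δ = 233·8 − 27² = 1135.
a = ((-784)·8 − 27·(-109))/1135 = -3329/1135; b = (233·(-109) − 27·(-784))/1135 = -4229/1135.

a = -2.933, b = -3.726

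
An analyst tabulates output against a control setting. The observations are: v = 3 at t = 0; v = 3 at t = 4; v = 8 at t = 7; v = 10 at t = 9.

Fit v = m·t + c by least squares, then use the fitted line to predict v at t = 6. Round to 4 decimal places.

Forming MᵀM = [[146, 20]; [20, 4]] and Mᵀv = [158, 24]ᵀ gives MᵀM·[m, c]ᵀ = Mᵀv.
Determinant 146·4 − 20² = 184.
m = (158·4 − 20·24)/184 = 19/23; c = (146·24 − 20·158)/184 = 43/23.
At t = 6: v̂ = (19/23)·(6) + (43/23)·(1) = 157/23.

v̂ = 6.8261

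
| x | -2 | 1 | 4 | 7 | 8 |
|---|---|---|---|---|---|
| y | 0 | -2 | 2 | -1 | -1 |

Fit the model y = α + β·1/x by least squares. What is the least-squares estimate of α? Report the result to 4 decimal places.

α = -0.1573

The normal equations are: 5·α + (57/56)·β = -2;  (57/56)·α + (4229/3136)·β = -99/56.
(Σ1 = 5, Σ1/x = 57/56, Σ1/x·1/x = 4229/3136, Σy = -2, Σ1/x·y = -99/56.)
det = 5·(4229/3136) − (57/56)² = 2237/392.
α = ((-2)·(4229/3136) − (57/56)·(-99/56))/(2237/392) = -2815/17896; β = (5·(-99/56) − (57/56)·(-2))/(2237/392) = -2667/2237.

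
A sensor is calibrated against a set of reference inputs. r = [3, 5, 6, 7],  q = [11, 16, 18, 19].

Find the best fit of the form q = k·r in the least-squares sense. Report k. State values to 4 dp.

From the data, Σr·r = 119.
Right-hand side: Σr·q = 354.
k = 354/119 = 2.97479.

k = 2.9748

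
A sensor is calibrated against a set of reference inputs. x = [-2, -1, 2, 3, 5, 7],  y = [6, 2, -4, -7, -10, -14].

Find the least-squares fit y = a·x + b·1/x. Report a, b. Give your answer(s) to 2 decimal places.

a = -2.03, b = -0.68

Sums needed: Σx·x = 92, Σx·1/x = 6, Σ1/x·1/x = 36857/22050.
Right-hand side: Σx·y = -191, Σ1/x·y = -40/3.
det = 92·(36857/22050) − 6² = 1298522/11025.
a = ((-191)·(36857/22050) − 6·(-40/3))/(1298522/11025) = -5275687/2597044; b = (92·(-40/3) − 6·(-191))/(1298522/11025) = -444675/649261.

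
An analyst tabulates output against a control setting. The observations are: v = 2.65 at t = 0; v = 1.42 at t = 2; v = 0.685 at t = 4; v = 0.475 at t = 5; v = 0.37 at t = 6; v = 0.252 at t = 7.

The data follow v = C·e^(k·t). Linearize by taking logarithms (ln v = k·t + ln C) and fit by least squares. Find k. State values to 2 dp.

k = -0.34

Linearized form: ln v = k·t + ln C. From the 6 transformed points,
Σt = 24.0000, Σ(t)² = 130.0000, Σln v = -2.1701, Σt·ln v = -20.1480.
Equations: 130.0000·k + 24.0000·ln C = -20.1480;  24.0000·k + 6·ln C = -2.1701.
Slope k = (n·Σt·ln v − Σt·Σln v)/(n·Σ(t)² − (Σt)²) = (6·-20.1480 − 24.0000·-2.1701)/204.0000 = -0.33728; ln C = (Σln v − k·Σt)/n = 0.98743.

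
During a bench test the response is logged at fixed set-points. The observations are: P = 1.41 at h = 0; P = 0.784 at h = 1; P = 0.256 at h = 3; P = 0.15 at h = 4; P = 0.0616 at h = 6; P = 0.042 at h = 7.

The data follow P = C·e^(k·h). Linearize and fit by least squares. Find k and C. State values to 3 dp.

k = -0.505, C = 1.280

With ln Pᵢ as the transformed response and hᵢ as the regressor:
Σh = 21.0000, Σ(h)² = 111.0000, Σln P = -9.1166, Σh·ln P = -50.8327.
Equations: 111.0000·k + 21.0000·ln C = -50.8327;  21.0000·k + 6·ln C = -9.1166.
Slope k = (n·Σh·ln P − Σh·Σln P)/(n·Σ(h)² − (Σh)²) = (6·-50.8327 − 21.0000·-9.1166)/225.0000 = -0.50465; ln C = (Σln P − k·Σh)/n = 0.24685, so C = exp(0.24685) = 1.27998.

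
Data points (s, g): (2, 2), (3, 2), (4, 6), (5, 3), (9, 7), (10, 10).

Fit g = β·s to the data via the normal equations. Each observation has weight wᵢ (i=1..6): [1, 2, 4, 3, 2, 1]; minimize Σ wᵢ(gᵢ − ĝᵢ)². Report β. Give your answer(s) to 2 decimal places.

β = 0.91

AᵀWA·[β]ᵀ = AᵀWg reads: 423·β = 383.
β = 383/423 = 0.905437.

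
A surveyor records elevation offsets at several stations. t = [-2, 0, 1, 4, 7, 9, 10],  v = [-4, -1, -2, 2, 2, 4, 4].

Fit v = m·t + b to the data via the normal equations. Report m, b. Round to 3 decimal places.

m = 0.636, b = -1.922

Entries of MᵀM: Σt·t = 251, Σt = 29, Σ1 = 7.
And Σt·v = 104, Σv = 5.
So MᵀM·[m, b]ᵀ = Mᵀv: [[251, 29]; [29, 7]]·[m, b]ᵀ = [104, 5]ᵀ.
Determinant 251·7 − 29² = 916.
m = (104·7 − 29·5)/916 = 583/916; b = (251·5 − 29·104)/916 = -1761/916.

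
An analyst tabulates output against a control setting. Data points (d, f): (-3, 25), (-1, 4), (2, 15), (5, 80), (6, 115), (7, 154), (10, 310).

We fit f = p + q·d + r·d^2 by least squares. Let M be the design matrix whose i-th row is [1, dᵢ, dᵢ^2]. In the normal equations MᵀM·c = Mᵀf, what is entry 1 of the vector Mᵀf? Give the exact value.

Entry 1 ↔ basis 1, so (Mᵀf)_{1} = Σᵢ fᵢ = (1)·(25) + (1)·(4) + (1)·(15) + (1)·(80) + (1)·(115) + (1)·(154) + (1)·(310) = 703.

703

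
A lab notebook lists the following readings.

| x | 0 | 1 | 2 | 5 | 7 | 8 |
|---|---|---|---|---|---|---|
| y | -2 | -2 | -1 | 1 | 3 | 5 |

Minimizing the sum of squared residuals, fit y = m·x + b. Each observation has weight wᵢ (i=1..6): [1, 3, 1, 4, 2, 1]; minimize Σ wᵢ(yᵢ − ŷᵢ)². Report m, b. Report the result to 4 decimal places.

m = 0.8302, b = -2.7517

Compute the Gram sums: Σwᵢ·x·x = 269, Σwᵢ·x = 47, Σwᵢ·1 = 12.
Moment sums: Σwᵢ·x·y = 94, Σwᵢ·y = 6.
Normal equations: [[269, 47]; [47, 12]]·[m, b]ᵀ = [94, 6]ᵀ.
Δ = 269·12 − 47² = 1019.
m = (94·12 − 47·6)/1019 = 846/1019; b = (269·6 − 47·94)/1019 = -2804/1019.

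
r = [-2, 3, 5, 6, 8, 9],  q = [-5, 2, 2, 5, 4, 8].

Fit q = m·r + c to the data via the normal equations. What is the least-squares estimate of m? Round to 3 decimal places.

m = 1.049

Compute the Gram sums: Σr·r = 219, Σr = 29, Σ1 = 6.
Moment sums: Σr·q = 160, Σq = 16.
So XᵀX·[m, c]ᵀ = Xᵀq: [[219, 29]; [29, 6]]·[m, c]ᵀ = [160, 16]ᵀ.
Eliminating c: 6·(row 1) − 29·(row 2) gives 473·m = 6·160 − 29·16 = 496, so m = 496/473.
Then c = (16 − 29·(496/473))/6 = -1136/473.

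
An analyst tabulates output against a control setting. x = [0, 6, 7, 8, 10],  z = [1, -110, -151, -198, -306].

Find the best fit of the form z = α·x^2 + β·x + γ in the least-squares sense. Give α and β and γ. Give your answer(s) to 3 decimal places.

α = -3.020, β = -0.564, γ = 1.095

Setting ∂/∂α … = 0 gives: 17793·α + 2071·β + 249·γ = -54631;  2071·α + 249·β + 31·γ = -6361;  249·α + 31·β + 5·γ = -764.
(Σx^2·x^2 = 17793, Σx^2·x = 2071, Σx^2 = 249, Σx·x = 249, Σx = 31, Σ1 = 5, Σx^2·z = -54631, Σx·z = -6361, Σz = -764.)
Row-reducing yields α = -53551/17732, β = -2501/4433, γ = 1765/1612.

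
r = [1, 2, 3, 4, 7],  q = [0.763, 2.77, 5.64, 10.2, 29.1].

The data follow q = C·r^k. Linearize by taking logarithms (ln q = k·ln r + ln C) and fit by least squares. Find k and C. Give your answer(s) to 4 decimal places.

With ln qᵢ as the transformed response and ln rᵢ as the regressor:
Σln r = 5.1240, Σ(ln r)² = 7.3958, Σln q = 8.1714, Σln r·ln q = 12.3853.
Equations: 7.3958·k + 5.1240·ln C = 12.3853;  5.1240·k + 5·ln C = 8.1714.
Δ = 7.3958·5 − (5.1240)² = 10.7239; k = (12.3853·5 − 5.1240·8.1714)/10.7239 = 1.87031, ln C = (7.3958·8.1714 − 5.1240·12.3853)/10.7239 = -0.28241, so C = exp(-0.28241) = 0.75397.

k = 1.8703, C = 0.7540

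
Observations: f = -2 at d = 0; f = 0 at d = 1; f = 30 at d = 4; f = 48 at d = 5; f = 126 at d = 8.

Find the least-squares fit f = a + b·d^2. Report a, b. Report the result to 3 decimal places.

Setting ∂/∂a … = 0 gives: 5·a + 106·b = 202;  106·a + 4978·b = 9744.
(Σ1 = 5, Σd^2 = 106, Σd^2·d^2 = 4978, Σf = 202, Σd^2·f = 9744.)
Determinant 5·4978 − 106² = 13654.
a = (202·4978 − 106·9744)/13654 = -2; b = (5·9744 − 106·202)/13654 = 2.

a = -2.000, b = 2.000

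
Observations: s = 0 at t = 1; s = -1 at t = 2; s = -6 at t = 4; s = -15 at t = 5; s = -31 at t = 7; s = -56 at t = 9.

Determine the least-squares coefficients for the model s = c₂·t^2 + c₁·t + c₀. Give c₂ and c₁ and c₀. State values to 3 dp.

Sums needed: Σt^2·t^2 = 9860, Σt^2·t = 1270, Σt^2 = 176, Σt·t = 176, Σt = 28, Σ1 = 6.
And Σt^2·s = -6530, Σt·s = -822, Σs = -109.
MᵀM·[c₂, c₁, c₀]ᵀ = Mᵀs becomes [[9860, 1270, 176]; [1270, 176, 28]; [176, 28, 6]]·[c₂, c₁, c₀]ᵀ = [-6530, -822, -109]ᵀ.
Solving the 3×3 system (Gaussian elimination) gives c₂ = -7874/8733, c₁ = 17569/8733, c₀ = -6445/5822.

c₂ = -0.902, c₁ = 2.012, c₀ = -1.107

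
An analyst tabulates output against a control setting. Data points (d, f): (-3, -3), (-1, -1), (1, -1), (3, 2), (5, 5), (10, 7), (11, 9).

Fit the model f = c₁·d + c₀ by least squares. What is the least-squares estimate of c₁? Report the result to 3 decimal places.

c₁ = 0.839

The normal equations are: 266·c₁ + 26·c₀ = 209;  26·c₁ + 7·c₀ = 18.
(Σd·d = 266, Σd = 26, Σ1 = 7, Σd·f = 209, Σf = 18.)
Determinant 266·7 − 26² = 1186.
c₁ = (209·7 − 26·18)/1186 = 995/1186; c₀ = (266·18 − 26·209)/1186 = -323/593.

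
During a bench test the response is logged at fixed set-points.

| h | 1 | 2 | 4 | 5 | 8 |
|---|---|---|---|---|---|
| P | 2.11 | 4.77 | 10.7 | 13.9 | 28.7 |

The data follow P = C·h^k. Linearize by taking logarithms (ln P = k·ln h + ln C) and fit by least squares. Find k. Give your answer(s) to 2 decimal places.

k = 1.23

Let Y = ln P. Fitting Y = k·ln h + ln C by least squares:
Σln h = 5.7683, Σ(ln h)² = 9.3166, Σln P = 10.6681, Σln h·ln P = 15.5851.
Normal system: [[9.3166, 5.7683]; [5.7683, 5]]·[k, ln C]ᵀ = [15.5851, 10.6681]ᵀ.
Δ = 9.3166·5 − (5.7683)² = 13.3096; k = (15.5851·5 − 5.7683·10.6681)/13.3096 = 1.23135, ln C = (9.3166·10.6681 − 5.7683·15.5851)/13.3096 = 0.71305.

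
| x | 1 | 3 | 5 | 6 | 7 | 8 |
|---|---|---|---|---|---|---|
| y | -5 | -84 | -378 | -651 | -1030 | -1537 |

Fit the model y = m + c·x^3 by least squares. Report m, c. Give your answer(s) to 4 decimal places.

m = -2.8966, c = -2.9964

The normal equations are: 6·m + 1224·c = -3685;  1224·m + 442804·c = -1330373.
(Σ1 = 6, Σx^3 = 1224, Σx^3·x^3 = 442804, Σy = -3685, Σx^3·y = -1330373.)
Eliminating c: 442804·(row 1) − 1224·(row 2) gives 1158648·m = 442804·(-3685) − 1224·(-1330373) = -3356188, so m = -839047/289662.
Then c = ((-1330373) − 1224·(-839047/289662))/442804 = -578633/193108.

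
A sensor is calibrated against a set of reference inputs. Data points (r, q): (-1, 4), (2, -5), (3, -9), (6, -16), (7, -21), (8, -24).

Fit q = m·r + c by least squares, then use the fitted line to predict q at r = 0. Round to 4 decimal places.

q̂ = 0.9263

From the data, Σr·r = 163, Σr = 25, Σ1 = 6.
For Xᵀq: Σr·q = -476, Σq = -71.
Normal equations: [[163, 25]; [25, 6]]·[m, c]ᵀ = [-476, -71]ᵀ.
Δ = 163·6 − 25² = 353.
m = ((-476)·6 − 25·(-71))/353 = -1081/353; c = (163·(-71) − 25·(-476))/353 = 327/353.
At r = 0: q̂ = (-1081/353)·(0) + (327/353)·(1) = 327/353.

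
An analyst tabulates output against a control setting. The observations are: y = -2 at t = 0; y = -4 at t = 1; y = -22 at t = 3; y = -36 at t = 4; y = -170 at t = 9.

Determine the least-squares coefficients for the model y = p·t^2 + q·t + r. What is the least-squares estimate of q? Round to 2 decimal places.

q = -0.54

Compute the Gram sums: Σt^2·t^2 = 6899, Σt^2·t = 821, Σt^2 = 107, Σt·t = 107, Σt = 17, Σ1 = 5.
Right-hand side: Σt^2·y = -14548, Σt·y = -1744, Σy = -234.
Normal equations: [[6899, 821, 107]; [821, 107, 17]; [107, 17, 5]]·[p, q, r]ᵀ = [-14548, -1744, -234]ᵀ.
Solving the 3×3 system (Gaussian elimination) gives p = -3727/1848, q = -989/1848, r = -51/28.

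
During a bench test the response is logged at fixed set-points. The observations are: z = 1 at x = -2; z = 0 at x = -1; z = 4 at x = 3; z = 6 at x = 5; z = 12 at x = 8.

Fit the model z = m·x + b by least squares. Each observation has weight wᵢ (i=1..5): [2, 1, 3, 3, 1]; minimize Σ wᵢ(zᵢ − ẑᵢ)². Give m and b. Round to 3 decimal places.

The normal equations are: 175·m + 27·b = 218;  27·m + 10·b = 44.
(Σwᵢ·x·x = 175, Σwᵢ·x = 27, Σwᵢ·1 = 10, Σwᵢ·x·z = 218, Σwᵢ·z = 44.)
Eliminating b: 10·(row 1) − 27·(row 2) gives 1021·m = 10·218 − 27·44 = 992, so m = 992/1021.
Then b = (44 − 27·(992/1021))/10 = 1814/1021.

m = 0.972, b = 1.777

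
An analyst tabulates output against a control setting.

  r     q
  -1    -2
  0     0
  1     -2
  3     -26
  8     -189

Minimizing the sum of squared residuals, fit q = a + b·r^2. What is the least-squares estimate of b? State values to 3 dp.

Entries of AᵀA: Σ1 = 5, Σr^2 = 75, Σr^2·r^2 = 4179.
And Σq = -219, Σr^2·q = -12334.
AᵀA·[a, b]ᵀ = Aᵀq becomes [[5, 75]; [75, 4179]]·[a, b]ᵀ = [-219, -12334]ᵀ.
det = 5·4179 − 75² = 15270.
a = ((-219)·4179 − 75·(-12334))/15270 = 3283/5090; b = (5·(-12334) − 75·(-219))/15270 = -9049/3054.

b = -2.963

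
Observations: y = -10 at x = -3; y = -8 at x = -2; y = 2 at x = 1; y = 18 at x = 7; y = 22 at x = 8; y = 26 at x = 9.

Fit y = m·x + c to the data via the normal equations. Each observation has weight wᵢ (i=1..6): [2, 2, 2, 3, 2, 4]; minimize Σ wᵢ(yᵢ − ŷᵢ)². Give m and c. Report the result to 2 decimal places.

m = 2.97, c = -1.53

Entries of AᵀWA: Σwᵢ·x·x = 627, Σwᵢ·x = 65, Σwᵢ·1 = 15.
For AᵀWy: Σwᵢ·x·y = 1762, Σwᵢ·y = 170.
So AᵀWA·[m, c]ᵀ = AᵀWy: [[627, 65]; [65, 15]]·[m, c]ᵀ = [1762, 170]ᵀ.
Eliminating c: 15·(row 1) − 65·(row 2) gives 5180·m = 15·1762 − 65·170 = 15380, so m = 769/259.
Then c = (170 − 65·(769/259))/15 = -397/259.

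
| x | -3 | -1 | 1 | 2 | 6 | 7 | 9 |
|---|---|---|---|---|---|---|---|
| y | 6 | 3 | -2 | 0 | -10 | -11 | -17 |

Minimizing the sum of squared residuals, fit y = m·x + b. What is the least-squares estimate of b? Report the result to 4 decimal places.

From the data, Σx·x = 181, Σx = 21, Σ1 = 7.
For Aᵀy: Σx·y = -313, Σy = -31.
AᵀA·[m, b]ᵀ = Aᵀy becomes [[181, 21]; [21, 7]]·[m, b]ᵀ = [-313, -31]ᵀ.
Δ = 181·7 − 21² = 826.
m = ((-313)·7 − 21·(-31))/826 = -110/59; b = (181·(-31) − 21·(-313))/826 = 481/413.

b = 1.1646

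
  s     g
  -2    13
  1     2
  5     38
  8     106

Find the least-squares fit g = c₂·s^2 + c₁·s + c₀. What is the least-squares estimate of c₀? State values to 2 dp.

c₀ = 1.63

Normal-equation sums: Σs^2·s^2 = 4738, Σs^2·s = 630, Σs^2 = 94, Σs·s = 94, Σs = 12, Σ1 = 4.
And Σs^2·g = 7788, Σs·g = 1014, Σg = 159.
Row-reducing yields c₂ = 79/42, c₁ = -823/406, c₀ = 992/609.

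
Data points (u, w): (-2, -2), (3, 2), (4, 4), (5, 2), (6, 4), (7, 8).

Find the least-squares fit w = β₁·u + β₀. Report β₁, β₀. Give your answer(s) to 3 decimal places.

β₁ = 0.925, β₀ = -0.544

Setting ∂/∂β₁ … = 0 gives: 139·β₁ + 23·β₀ = 116;  23·β₁ + 6·β₀ = 18.
Δ = 139·6 − 23² = 305.
β₁ = (116·6 − 23·18)/305 = 282/305; β₀ = (139·18 − 23·116)/305 = -166/305.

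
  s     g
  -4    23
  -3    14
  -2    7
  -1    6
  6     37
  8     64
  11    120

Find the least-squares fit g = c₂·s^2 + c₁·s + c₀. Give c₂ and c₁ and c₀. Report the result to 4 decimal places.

Setting ∂/∂c₂ … = 0 gives: 20387·c₂ + 1959·c₁ + 251·c₀ = 20476;  1959·c₂ + 251·c₁ + 15·c₀ = 1900;  251·c₂ + 15·c₁ + 7·c₀ = 271.
(Σs^2·s^2 = 20387, Σs^2·s = 1959, Σs^2 = 251, Σs·s = 251, Σs = 15, Σ1 = 7, Σs^2·g = 20476, Σs·g = 1900, Σg = 271.)
Inverting the 3×3 Gram matrix, [c₂, c₁, c₀]ᵀ = [29983/29528, -16697/29528, 51915/14764]ᵀ.

c₂ = 1.0154, c₁ = -0.5655, c₀ = 3.5163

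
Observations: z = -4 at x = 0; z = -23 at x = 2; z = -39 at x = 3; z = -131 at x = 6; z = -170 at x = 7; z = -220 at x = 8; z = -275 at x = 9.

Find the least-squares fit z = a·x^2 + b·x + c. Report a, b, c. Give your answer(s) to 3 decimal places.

a = -3.039, b = -2.648, c = -4.420

Normal-equation sums: Σx^2·x^2 = 14451, Σx^2·x = 1835, Σx^2 = 243, Σx·x = 243, Σx = 35, Σ1 = 7.
Moment sums: Σx^2·z = -49844, Σx·z = -6374, Σz = -862.
Solving the 3×3 system (Gaussian elimination) gives a = -65537/21568, b = -57109/21568, c = -47665/10784.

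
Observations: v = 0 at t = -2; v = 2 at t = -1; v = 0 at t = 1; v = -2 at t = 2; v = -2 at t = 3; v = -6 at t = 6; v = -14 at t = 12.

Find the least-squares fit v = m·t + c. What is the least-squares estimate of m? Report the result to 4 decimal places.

Setting ∂/∂m … = 0 gives: 199·m + 21·c = -216;  21·m + 7·c = -22.
(Σt·t = 199, Σt = 21, Σ1 = 7, Σt·v = -216, Σv = -22.)
Determinant 199·7 − 21² = 952.
m = ((-216)·7 − 21·(-22))/952 = -75/68; c = (199·(-22) − 21·(-216))/952 = 79/476.

m = -1.1029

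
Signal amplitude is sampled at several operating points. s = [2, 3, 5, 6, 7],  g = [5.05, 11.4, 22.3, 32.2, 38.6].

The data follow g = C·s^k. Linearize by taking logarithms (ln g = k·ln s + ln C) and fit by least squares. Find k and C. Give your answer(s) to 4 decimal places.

k = 1.5989, C = 1.7749

Linearized form: ln g = k·ln s + ln C. From the 5 transformed points,
Over the data: Σln s = 7.1389, Σ(ln s)² = 11.2747, Σln g = 14.2828, Σln s·ln g = 22.1225.
Normal system: [[11.2747, 7.1389]; [7.1389, 5]]·[k, ln C]ᵀ = [22.1225, 14.2828]ᵀ.
Solving (det = 5.4099): k = 1.59886, ln C = 0.57375, so C = exp(0.57375) = 1.77491.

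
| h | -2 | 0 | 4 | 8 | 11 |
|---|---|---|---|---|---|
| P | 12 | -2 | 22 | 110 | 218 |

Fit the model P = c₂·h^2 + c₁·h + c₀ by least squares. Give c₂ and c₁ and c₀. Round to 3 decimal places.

Forming MᵀM = [[19009, 1899, 205]; [1899, 205, 21]; [205, 21, 5]] and MᵀP = [33818, 3342, 360]ᵀ gives MᵀM·[c₂, c₁, c₀]ᵀ = MᵀP.
Solving the 3×3 system (Gaussian elimination) gives c₂ = 408043/201379, c₁ = -471105/201379, c₀ = -251834/201379.

c₂ = 2.026, c₁ = -2.339, c₀ = -1.251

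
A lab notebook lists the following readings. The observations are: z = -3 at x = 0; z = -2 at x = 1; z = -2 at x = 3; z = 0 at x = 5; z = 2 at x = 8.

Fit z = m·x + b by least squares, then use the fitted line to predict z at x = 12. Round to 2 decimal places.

ẑ = 4.22

Compute the Gram sums: Σx·x = 99, Σx = 17, Σ1 = 5.
For Aᵀz: Σx·z = 8, Σz = -5.
AᵀA·[m, b]ᵀ = Aᵀz becomes [[99, 17]; [17, 5]]·[m, b]ᵀ = [8, -5]ᵀ.
Determinant 99·5 − 17² = 206.
m = (8·5 − 17·(-5))/206 = 125/206; b = (99·(-5) − 17·8)/206 = -631/206.
At x = 12: ẑ = (125/206)·(12) + (-631/206)·(1) = 869/206.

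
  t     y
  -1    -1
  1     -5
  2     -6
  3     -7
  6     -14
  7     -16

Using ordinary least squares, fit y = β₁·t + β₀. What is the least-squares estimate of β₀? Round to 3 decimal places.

β₀ = -2.558

From the data, Σt·t = 100, Σt = 18, Σ1 = 6.
Moment sums: Σt·y = -233, Σy = -49.
Δ = 100·6 − 18² = 276.
β₁ = ((-233)·6 − 18·(-49))/276 = -43/23; β₀ = (100·(-49) − 18·(-233))/276 = -353/138.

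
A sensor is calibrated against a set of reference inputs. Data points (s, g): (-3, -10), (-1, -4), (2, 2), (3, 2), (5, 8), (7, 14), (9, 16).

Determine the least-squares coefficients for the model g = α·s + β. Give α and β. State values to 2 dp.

Sums needed: Σs·s = 178, Σs = 22, Σ1 = 7.
And Σs·g = 326, Σg = 28.
So XᵀX·[α, β]ᵀ = Xᵀg: [[178, 22]; [22, 7]]·[α, β]ᵀ = [326, 28]ᵀ.
det = 178·7 − 22² = 762.
α = (326·7 − 22·28)/762 = 833/381; β = (178·28 − 22·326)/762 = -1094/381.

α = 2.19, β = -2.87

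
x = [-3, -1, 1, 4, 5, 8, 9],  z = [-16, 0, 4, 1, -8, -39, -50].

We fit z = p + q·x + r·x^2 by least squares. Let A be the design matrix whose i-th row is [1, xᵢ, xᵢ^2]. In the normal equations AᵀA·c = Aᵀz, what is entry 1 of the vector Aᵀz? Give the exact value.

-108

Entry 1 ↔ basis 1, so (Aᵀz)_{1} = Σᵢ zᵢ = (1)·(-16) + (1)·(0) + (1)·(4) + (1)·(1) + (1)·(-8) + (1)·(-39) + (1)·(-50) = -108.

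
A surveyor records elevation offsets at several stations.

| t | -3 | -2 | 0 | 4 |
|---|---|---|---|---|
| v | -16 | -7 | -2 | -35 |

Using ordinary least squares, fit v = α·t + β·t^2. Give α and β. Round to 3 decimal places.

α = -0.671, β = -2.019

Setting ∂/∂α … = 0 gives: 29·α + 29·β = -78;  29·α + 353·β = -732.
Eliminating β: 353·(row 1) − 29·(row 2) gives 9396·α = 353·(-78) − 29·(-732) = -6306, so α = -1051/1566.
Then β = ((-732) − 29·(-1051/1566))/353 = -109/54.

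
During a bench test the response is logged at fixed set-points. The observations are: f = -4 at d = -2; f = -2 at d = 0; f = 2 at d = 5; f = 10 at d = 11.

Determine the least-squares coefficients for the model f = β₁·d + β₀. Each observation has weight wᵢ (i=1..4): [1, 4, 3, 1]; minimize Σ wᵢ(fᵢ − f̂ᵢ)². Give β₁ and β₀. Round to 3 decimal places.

The normal system AᵀWA·[β₁, β₀]ᵀ = AᵀWf is [[200, 24]; [24, 9]]·[β₁, β₀]ᵀ = [148, 4]ᵀ.
det = 200·9 − 24² = 1224.
β₁ = (148·9 − 24·4)/1224 = 103/102; β₀ = (200·4 − 24·148)/1224 = -344/153.

β₁ = 1.010, β₀ = -2.248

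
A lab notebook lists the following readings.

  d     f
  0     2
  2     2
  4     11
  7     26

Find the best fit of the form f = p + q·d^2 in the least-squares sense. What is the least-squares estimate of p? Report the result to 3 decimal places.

From the data, Σ1 = 4, Σd^2 = 69, Σd^2·d^2 = 2673.
For Aᵀf: Σf = 41, Σd^2·f = 1458.
AᵀA·[p, q]ᵀ = Aᵀf becomes [[4, 69]; [69, 2673]]·[p, q]ᵀ = [41, 1458]ᵀ.
Eliminating q: 2673·(row 1) − 69·(row 2) gives 5931·p = 2673·41 − 69·1458 = 8991, so p = 999/659.
Then q = (1458 − 69·(999/659))/2673 = 1001/1977.

p = 1.516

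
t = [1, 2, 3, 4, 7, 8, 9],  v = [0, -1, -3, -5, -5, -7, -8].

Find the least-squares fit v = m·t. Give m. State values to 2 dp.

The normal equations are: 224·m = -194.
(Σt·t = 224, Σt·v = -194.)
m = (-194)/224 = -0.866071.

m = -0.87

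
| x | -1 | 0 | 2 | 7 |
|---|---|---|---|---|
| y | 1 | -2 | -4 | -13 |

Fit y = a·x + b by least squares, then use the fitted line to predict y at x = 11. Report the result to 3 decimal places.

ŷ = -19.658

Compute the Gram sums: Σx·x = 54, Σx = 8, Σ1 = 4.
For Aᵀy: Σx·y = -100, Σy = -18.
AᵀA·[a, b]ᵀ = Aᵀy becomes [[54, 8]; [8, 4]]·[a, b]ᵀ = [-100, -18]ᵀ.
Δ = 54·4 − 8² = 152.
a = ((-100)·4 − 8·(-18))/152 = -32/19; b = (54·(-18) − 8·(-100))/152 = -43/38.
At x = 11: ŷ = (-32/19)·(11) + (-43/38)·(1) = -747/38.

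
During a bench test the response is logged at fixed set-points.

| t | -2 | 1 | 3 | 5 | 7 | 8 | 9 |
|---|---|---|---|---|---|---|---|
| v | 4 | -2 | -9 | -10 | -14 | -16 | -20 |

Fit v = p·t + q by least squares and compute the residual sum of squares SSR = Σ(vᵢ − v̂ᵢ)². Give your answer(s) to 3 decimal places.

SSR = 9.182

Normal-equation sums: Σt·t = 233, Σt = 31, Σ1 = 7.
Right-hand side: Σt·v = -493, Σv = -67.
So AᵀA·[p, q]ᵀ = Aᵀv: [[233, 31]; [31, 7]]·[p, q]ᵀ = [-493, -67]ᵀ.
det = 233·7 − 31² = 670.
p = ((-493)·7 − 31·(-67))/670 = -687/335; q = (233·(-67) − 31·(-493))/670 = -164/335.
Residuals: 26/67, 181/335, -158/67, 249/335, 283/335, 60/67, -353/335; SSR = 3076/335.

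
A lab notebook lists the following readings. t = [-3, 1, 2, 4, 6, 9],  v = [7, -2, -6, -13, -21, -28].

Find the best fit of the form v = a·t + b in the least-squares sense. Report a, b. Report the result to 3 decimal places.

a = -3.058, b = -0.818

Normal-equation sums: Σt·t = 147, Σt = 19, Σ1 = 6.
Moment sums: Σt·v = -465, Σv = -63.
Normal equations: [[147, 19]; [19, 6]]·[a, b]ᵀ = [-465, -63]ᵀ.
det = 147·6 − 19² = 521.
a = ((-465)·6 − 19·(-63))/521 = -1593/521; b = (147·(-63) − 19·(-465))/521 = -426/521.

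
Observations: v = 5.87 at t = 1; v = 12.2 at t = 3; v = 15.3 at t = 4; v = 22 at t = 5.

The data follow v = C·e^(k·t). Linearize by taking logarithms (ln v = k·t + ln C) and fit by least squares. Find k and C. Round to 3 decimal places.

Linearized form: ln v = k·t + ln C. From the 4 transformed points,
Sums: Σt = 13.0000, Σ(t)² = 51.0000, Σln v = 10.0902, Σt·ln v = 35.6408.
Normal system: [[51.0000, 13.0000]; [13.0000, 4]]·[k, ln C]ᵀ = [35.6408, 10.0902]ᵀ.
Solving (det = 35.0000): k = 0.32545, ln C = 1.46484, so C = exp(1.46484) = 4.32683.

k = 0.325, C = 4.327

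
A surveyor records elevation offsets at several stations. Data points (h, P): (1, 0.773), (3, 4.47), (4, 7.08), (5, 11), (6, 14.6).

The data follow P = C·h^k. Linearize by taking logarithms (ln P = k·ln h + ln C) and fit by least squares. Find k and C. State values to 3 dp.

k = 1.639, C = 0.760

With ln Pᵢ as the transformed response and ln hᵢ as the regressor:
AᵀA = [[8.9295, 5.8861]; [5.8861, 5]], rhs = [13.0214, 8.2761]ᵀ  (here Σln h = 5.8861, Σ(ln h)² = 8.9295, Σln P = 8.2761, Σln h·ln P = 13.0214).
Slope k = (n·Σln h·ln P − Σln h·Σln P)/(n·Σ(ln h)² − (Σln h)²) = (5·13.0214 − 5.8861·8.2761)/10.0010 = 1.63914; ln C = (Σln P − k·Σln h)/n = -0.27440, so C = exp(-0.27440) = 0.76002.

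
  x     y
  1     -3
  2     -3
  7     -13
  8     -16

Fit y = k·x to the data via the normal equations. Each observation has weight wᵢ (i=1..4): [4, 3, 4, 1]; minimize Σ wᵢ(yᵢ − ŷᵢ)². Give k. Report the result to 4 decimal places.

k = -1.8913

MᵀWM·[k]ᵀ = MᵀWy reads: 276·k = -522.
(Σwᵢ·x·x = 276, Σwᵢ·x·y = -522.)
k = (-522)/276 = -1.8913.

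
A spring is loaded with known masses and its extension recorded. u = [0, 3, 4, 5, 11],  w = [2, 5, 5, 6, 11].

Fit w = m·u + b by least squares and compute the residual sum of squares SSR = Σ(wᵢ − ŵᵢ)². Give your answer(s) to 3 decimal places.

With design matrix M, MᵀM = [[171, 23]; [23, 5]] and Mᵀw = [186, 29]ᵀ.
Determinant 171·5 − 23² = 326.
m = (186·5 − 23·29)/326 = 263/326; b = (171·29 − 23·186)/326 = 681/326.
Residuals: -29/326, 80/163, -103/326, -20/163, 6/163; SSR = 119/326.

SSR = 0.365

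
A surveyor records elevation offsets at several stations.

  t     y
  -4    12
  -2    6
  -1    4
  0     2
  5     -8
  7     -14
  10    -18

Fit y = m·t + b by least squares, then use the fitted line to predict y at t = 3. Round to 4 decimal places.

ŷ = -4.1158

Sums needed: Σt·t = 195, Σt = 15, Σ1 = 7.
For Xᵀy: Σt·y = -382, Σy = -16.
Normal equations: [[195, 15]; [15, 7]]·[m, b]ᵀ = [-382, -16]ᵀ.
det = 195·7 − 15² = 1140.
m = ((-382)·7 − 15·(-16))/1140 = -1217/570; b = (195·(-16) − 15·(-382))/1140 = 87/38.
At t = 3: ŷ = (-1217/570)·(3) + (87/38)·(1) = -391/95.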